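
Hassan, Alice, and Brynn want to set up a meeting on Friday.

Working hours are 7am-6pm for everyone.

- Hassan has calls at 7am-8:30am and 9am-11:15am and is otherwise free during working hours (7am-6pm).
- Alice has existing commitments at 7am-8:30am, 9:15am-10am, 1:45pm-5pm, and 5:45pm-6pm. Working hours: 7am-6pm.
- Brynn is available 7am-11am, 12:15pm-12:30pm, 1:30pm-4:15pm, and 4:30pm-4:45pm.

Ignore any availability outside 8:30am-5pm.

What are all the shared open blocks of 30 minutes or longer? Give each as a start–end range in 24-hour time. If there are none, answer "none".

08:30–09:00

Hassan free within 07:00–18:00: 08:30–09:00, 11:15–18:00.
Alice free within 07:00–18:00: 08:30–09:15, 10:00–13:45, 17:00–17:45.
Hassan ∩ Alice: 08:30–09:00, 11:15–13:45, 17:00–17:45.
Hassan ∩ Alice ∩ Brynn: 08:30–09:00, 12:15–12:30, 13:30–13:45.
Restricted to 08:30–17:00: 08:30–09:00, 12:15–12:30, 13:30–13:45.
Windows ≥ 30 min: 08:30–09:00.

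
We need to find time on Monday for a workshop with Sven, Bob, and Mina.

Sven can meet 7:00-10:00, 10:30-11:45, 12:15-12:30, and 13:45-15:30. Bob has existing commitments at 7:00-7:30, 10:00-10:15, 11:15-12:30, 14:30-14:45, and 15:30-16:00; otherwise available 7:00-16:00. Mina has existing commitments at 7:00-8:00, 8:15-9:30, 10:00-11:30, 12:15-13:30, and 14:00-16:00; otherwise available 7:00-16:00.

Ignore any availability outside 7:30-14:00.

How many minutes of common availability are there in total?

60 minutes

Bob free within 07:00–16:00: 07:30–10:00, 10:15–11:15, 12:30–14:30, 14:45–15:30.
Mina free within 07:00–16:00: 08:00–08:15, 09:30–10:00, 11:30–12:15, 13:30–14:00.
Sven ∩ Bob: 07:30–10:00, 10:30–11:15, 13:45–14:30, 14:45–15:30.
Sven ∩ Bob ∩ Mina: 08:00–08:15, 09:30–10:00, 13:45–14:00.
Restricted to 07:30–14:00: 08:00–08:15, 09:30–10:00, 13:45–14:00.
Total common minutes: 15 + 30 + 15 = 60.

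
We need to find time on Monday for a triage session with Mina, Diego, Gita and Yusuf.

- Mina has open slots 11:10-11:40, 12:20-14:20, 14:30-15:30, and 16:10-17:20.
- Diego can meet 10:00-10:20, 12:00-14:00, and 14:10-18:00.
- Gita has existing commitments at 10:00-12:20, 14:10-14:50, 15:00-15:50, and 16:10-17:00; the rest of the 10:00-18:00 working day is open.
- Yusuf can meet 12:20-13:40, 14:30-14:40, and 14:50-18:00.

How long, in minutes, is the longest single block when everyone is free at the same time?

80 minutes

Gita free within 10:00–18:00: 12:20–14:10, 14:50–15:00, 15:50–16:10, 17:00–18:00.
Mina ∩ Diego: 12:20–14:00, 14:10–14:20, 14:30–15:30, 16:10–17:20.
Mina ∩ Diego ∩ Gita: 12:20–14:00, 14:50–15:00, 17:00–17:20.
Mina ∩ Diego ∩ Gita ∩ Yusuf: 12:20–13:40, 14:50–15:00, 17:00–17:20.
Common window lengths: 80, 10, 20 min; longest is 80.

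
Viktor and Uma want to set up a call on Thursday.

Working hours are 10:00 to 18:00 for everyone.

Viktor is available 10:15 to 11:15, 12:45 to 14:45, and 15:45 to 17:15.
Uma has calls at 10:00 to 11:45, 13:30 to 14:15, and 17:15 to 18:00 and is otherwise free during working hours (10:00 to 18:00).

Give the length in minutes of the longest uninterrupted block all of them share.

Uma free within 10:00–18:00: 11:45–13:30, 14:15–17:15.
Viktor ∩ Uma: 12:45–13:30, 14:15–14:45, 15:45–17:15.
Common window lengths: 45, 30, 90 min; longest is 90.

90 minutes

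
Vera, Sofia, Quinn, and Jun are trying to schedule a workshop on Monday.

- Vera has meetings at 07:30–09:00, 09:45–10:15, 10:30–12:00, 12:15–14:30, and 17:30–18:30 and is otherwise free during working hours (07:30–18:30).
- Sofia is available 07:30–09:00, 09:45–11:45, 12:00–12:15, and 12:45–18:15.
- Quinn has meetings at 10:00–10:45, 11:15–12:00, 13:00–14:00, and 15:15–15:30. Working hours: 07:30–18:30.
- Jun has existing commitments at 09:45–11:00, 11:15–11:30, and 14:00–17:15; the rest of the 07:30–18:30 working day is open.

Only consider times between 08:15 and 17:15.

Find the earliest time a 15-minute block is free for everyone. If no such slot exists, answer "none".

12:00

Vera free within 07:30–18:30: 09:00–09:45, 10:15–10:30, 12:00–12:15, 14:30–17:30.
Quinn free within 07:30–18:30: 07:30–10:00, 10:45–11:15, 12:00–13:00, 14:00–15:15, 15:30–18:30.
Jun free within 07:30–18:30: 07:30–09:45, 11:00–11:15, 11:30–14:00, 17:15–18:30.
Vera ∩ Sofia: 10:15–10:30, 12:00–12:15, 14:30–17:30.
Vera ∩ Sofia ∩ Quinn: 12:00–12:15, 14:30–15:15, 15:30–17:30.
Vera ∩ Sofia ∩ Quinn ∩ Jun: 12:00–12:15, 17:15–17:30.
Restricted to 08:15–17:15: 12:00–12:15.
Windows ≥ 15 min: 12:00–12:15.
Earliest such window starts at 12:00.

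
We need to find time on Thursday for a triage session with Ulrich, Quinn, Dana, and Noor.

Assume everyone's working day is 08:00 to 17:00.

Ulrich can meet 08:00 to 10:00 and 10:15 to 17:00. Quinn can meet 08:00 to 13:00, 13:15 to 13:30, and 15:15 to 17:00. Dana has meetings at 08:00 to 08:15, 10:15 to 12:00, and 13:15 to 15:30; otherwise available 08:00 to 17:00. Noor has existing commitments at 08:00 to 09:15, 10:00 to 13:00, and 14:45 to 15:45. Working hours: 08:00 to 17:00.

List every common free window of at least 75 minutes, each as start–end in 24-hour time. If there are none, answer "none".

15:45–17:00

Dana free within 08:00–17:00: 08:15–10:15, 12:00–13:15, 15:30–17:00.
Noor free within 08:00–17:00: 09:15–10:00, 13:00–14:45, 15:45–17:00.
Ulrich ∩ Quinn: 08:00–10:00, 10:15–13:00, 13:15–13:30, 15:15–17:00.
Ulrich ∩ Quinn ∩ Dana: 08:15–10:00, 12:00–13:00, 15:30–17:00.
Ulrich ∩ Quinn ∩ Dana ∩ Noor: 09:15–10:00, 15:45–17:00.
Windows ≥ 75 min: 15:45–17:00.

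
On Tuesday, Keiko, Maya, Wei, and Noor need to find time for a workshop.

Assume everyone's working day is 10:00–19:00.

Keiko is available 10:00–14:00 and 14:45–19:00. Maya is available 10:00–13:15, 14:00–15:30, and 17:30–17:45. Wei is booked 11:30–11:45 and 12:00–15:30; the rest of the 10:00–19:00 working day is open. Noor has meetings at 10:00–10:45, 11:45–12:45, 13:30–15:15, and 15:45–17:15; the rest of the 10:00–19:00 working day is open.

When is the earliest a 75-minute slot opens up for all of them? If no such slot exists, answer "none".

none

Wei free within 10:00–19:00: 10:00–11:30, 11:45–12:00, 15:30–19:00.
Noor free within 10:00–19:00: 10:45–11:45, 12:45–13:30, 15:15–15:45, 17:15–19:00.
Keiko ∩ Maya: 10:00–13:15, 14:45–15:30, 17:30–17:45.
Keiko ∩ Maya ∩ Wei: 10:00–11:30, 11:45–12:00, 17:30–17:45.
Keiko ∩ Maya ∩ Wei ∩ Noor: 10:45–11:30, 17:30–17:45.
Windows ≥ 75 min: (none).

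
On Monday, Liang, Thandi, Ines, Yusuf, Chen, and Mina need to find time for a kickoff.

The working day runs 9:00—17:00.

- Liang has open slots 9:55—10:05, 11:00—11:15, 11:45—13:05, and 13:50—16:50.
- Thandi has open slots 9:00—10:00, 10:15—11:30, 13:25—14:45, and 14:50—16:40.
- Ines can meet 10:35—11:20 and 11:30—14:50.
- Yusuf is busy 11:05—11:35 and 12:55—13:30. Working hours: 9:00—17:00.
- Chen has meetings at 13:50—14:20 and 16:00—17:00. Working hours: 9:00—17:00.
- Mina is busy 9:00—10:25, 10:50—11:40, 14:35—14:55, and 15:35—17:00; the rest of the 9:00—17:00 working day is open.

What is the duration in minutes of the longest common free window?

Yusuf free within 09:00–17:00: 09:00–11:05, 11:35–12:55, 13:30–17:00.
Chen free within 09:00–17:00: 09:00–13:50, 14:20–16:00.
Mina free within 09:00–17:00: 10:25–10:50, 11:40–14:35, 14:55–15:35.
Liang ∩ Thandi: 09:55–10:00, 11:00–11:15, 13:50–14:45, 14:50–16:40.
Liang ∩ Thandi ∩ Ines: 11:00–11:15, 13:50–14:45.
Liang ∩ Thandi ∩ Ines ∩ Yusuf: 11:00–11:05, 13:50–14:45.
Liang ∩ Thandi ∩ Ines ∩ Yusuf ∩ Chen: 11:00–11:05, 14:20–14:45.
Liang ∩ Thandi ∩ Ines ∩ Yusuf ∩ Chen ∩ Mina: 14:20–14:35.
Single common window of 15 minutes.

15 minutes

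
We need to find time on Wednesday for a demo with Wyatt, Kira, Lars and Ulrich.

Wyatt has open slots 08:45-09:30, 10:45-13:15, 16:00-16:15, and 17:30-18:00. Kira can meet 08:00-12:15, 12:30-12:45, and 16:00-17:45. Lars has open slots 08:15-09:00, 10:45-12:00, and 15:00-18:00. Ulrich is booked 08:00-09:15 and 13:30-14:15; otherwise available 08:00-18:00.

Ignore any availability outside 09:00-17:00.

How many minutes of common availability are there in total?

90 minutes

Ulrich free within 08:00–18:00: 09:15–13:30, 14:15–18:00.
Wyatt ∩ Kira: 08:45–09:30, 10:45–12:15, 12:30–12:45, 16:00–16:15, 17:30–17:45.
Wyatt ∩ Kira ∩ Lars: 08:45–09:00, 10:45–12:00, 16:00–16:15, 17:30–17:45.
Wyatt ∩ Kira ∩ Lars ∩ Ulrich: 10:45–12:00, 16:00–16:15, 17:30–17:45.
Restricted to 09:00–17:00: 10:45–12:00, 16:00–16:15.
Total common minutes: 75 + 15 = 90.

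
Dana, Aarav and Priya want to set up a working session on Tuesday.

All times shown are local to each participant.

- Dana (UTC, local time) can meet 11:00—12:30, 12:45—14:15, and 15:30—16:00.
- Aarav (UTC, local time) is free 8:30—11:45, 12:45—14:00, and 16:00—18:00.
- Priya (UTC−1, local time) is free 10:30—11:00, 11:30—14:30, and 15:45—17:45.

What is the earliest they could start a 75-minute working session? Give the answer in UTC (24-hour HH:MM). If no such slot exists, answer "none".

12:45

Dana → UTC: 11:00–12:30, 12:45–14:15, 15:30–16:00.
Aarav → UTC: 08:30–11:45, 12:45–14:00, 16:00–18:00.
Priya → UTC: 11:30–12:00, 12:30–15:30, 16:45–18:45.
Dana ∩ Aarav: 11:00–11:45, 12:45–14:00.
Dana ∩ Aarav ∩ Priya: 11:30–11:45, 12:45–14:00.
Windows ≥ 75 min: 12:45–14:00.
Earliest such window starts at 12:45.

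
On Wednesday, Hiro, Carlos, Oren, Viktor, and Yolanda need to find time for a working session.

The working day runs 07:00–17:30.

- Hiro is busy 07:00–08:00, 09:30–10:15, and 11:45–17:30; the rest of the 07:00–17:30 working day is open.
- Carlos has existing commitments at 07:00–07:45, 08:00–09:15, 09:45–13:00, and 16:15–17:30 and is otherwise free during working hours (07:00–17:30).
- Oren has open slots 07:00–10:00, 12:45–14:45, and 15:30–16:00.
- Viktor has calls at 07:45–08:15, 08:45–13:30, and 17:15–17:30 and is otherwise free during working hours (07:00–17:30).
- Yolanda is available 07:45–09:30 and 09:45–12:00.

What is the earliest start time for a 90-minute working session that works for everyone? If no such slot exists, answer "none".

Hiro free within 07:00–17:30: 08:00–09:30, 10:15–11:45.
Carlos free within 07:00–17:30: 07:45–08:00, 09:15–09:45, 13:00–16:15.
Viktor free within 07:00–17:30: 07:00–07:45, 08:15–08:45, 13:30–17:15.
Hiro ∩ Carlos: 09:15–09:30.
Hiro ∩ Carlos ∩ Oren: 09:15–09:30.
Hiro ∩ Carlos ∩ Oren ∩ Viktor: (none).
Hiro ∩ Carlos ∩ Oren ∩ Viktor ∩ Yolanda: (none).
Windows ≥ 90 min: (none).

none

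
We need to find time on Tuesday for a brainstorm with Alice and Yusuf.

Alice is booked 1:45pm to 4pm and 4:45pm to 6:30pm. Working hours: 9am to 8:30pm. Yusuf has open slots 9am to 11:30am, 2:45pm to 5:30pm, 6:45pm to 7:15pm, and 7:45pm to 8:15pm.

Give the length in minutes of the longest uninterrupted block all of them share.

150 minutes

Alice free within 09:00–20:30: 09:00–13:45, 16:00–16:45, 18:30–20:30.
Alice ∩ Yusuf: 09:00–11:30, 16:00–16:45, 18:45–19:15, 19:45–20:15.
Common window lengths: 150, 45, 30, 30 min; longest is 150.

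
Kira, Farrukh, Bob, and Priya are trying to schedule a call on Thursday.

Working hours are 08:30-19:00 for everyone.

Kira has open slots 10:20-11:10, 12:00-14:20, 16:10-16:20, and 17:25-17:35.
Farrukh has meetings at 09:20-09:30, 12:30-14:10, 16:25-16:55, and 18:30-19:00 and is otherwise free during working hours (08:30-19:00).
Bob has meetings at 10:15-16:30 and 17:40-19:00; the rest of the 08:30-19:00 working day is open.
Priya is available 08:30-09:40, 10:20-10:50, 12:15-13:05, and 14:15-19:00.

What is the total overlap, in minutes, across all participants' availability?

Farrukh free within 08:30–19:00: 08:30–09:20, 09:30–12:30, 14:10–16:25, 16:55–18:30.
Bob free within 08:30–19:00: 08:30–10:15, 16:30–17:40.
Kira ∩ Farrukh: 10:20–11:10, 12:00–12:30, 14:10–14:20, 16:10–16:20, 17:25–17:35.
Kira ∩ Farrukh ∩ Bob: 17:25–17:35.
Kira ∩ Farrukh ∩ Bob ∩ Priya: 17:25–17:35.
Total common minutes: 10.

10 minutes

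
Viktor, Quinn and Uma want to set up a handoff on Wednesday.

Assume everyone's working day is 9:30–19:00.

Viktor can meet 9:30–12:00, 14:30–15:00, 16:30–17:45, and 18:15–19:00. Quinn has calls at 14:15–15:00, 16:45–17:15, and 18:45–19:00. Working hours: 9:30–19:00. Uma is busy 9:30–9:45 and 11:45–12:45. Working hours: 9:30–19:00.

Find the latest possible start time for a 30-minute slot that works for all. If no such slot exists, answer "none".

Quinn free within 09:30–19:00: 09:30–14:15, 15:00–16:45, 17:15–18:45.
Uma free within 09:30–19:00: 09:45–11:45, 12:45–19:00.
Viktor ∩ Quinn: 09:30–12:00, 16:30–16:45, 17:15–17:45, 18:15–18:45.
Viktor ∩ Quinn ∩ Uma: 09:45–11:45, 16:30–16:45, 17:15–17:45, 18:15–18:45.
Windows ≥ 30 min: 09:45–11:45, 17:15–17:45, 18:15–18:45.
Latest start in the last window 18:15–18:45 is 18:45 − 30 min = 18:15.

18:15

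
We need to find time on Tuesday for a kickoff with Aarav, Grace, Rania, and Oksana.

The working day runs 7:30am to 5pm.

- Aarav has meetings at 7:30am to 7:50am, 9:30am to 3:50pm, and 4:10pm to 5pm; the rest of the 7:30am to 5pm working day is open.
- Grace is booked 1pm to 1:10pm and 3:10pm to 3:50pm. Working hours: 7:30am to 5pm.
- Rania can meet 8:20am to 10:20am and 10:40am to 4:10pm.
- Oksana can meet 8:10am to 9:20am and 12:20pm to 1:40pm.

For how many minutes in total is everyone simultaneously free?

60 minutes

Aarav free within 07:30–17:00: 07:50–09:30, 15:50–16:10.
Grace free within 07:30–17:00: 07:30–13:00, 13:10–15:10, 15:50–17:00.
Aarav ∩ Grace: 07:50–09:30, 15:50–16:10.
Aarav ∩ Grace ∩ Rania: 08:20–09:30, 15:50–16:10.
Aarav ∩ Grace ∩ Rania ∩ Oksana: 08:20–09:20.
Total common minutes: 60.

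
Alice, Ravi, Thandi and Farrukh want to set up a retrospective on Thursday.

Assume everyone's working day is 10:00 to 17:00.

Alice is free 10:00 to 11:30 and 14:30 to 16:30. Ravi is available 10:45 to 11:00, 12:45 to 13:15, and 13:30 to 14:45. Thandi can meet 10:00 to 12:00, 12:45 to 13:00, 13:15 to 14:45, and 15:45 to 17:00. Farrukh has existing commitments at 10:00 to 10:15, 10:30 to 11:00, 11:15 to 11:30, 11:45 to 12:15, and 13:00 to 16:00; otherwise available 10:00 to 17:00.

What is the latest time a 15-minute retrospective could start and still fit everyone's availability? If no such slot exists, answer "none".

Farrukh free within 10:00–17:00: 10:15–10:30, 11:00–11:15, 11:30–11:45, 12:15–13:00, 16:00–17:00.
Alice ∩ Ravi: 10:45–11:00, 14:30–14:45.
Alice ∩ Ravi ∩ Thandi: 10:45–11:00, 14:30–14:45.
Alice ∩ Ravi ∩ Thandi ∩ Farrukh: (none).
Windows ≥ 15 min: (none).

none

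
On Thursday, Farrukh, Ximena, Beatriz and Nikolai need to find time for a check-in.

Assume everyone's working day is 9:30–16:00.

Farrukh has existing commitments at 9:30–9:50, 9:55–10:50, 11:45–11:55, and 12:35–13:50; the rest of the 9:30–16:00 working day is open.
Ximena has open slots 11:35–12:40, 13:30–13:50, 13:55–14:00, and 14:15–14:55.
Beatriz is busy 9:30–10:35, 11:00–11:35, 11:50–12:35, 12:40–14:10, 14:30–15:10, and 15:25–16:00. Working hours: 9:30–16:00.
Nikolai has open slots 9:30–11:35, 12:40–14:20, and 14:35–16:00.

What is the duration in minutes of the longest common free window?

5 minutes

Farrukh free within 09:30–16:00: 09:50–09:55, 10:50–11:45, 11:55–12:35, 13:50–16:00.
Beatriz free within 09:30–16:00: 10:35–11:00, 11:35–11:50, 12:35–12:40, 14:10–14:30, 15:10–15:25.
Farrukh ∩ Ximena: 11:35–11:45, 11:55–12:35, 13:55–14:00, 14:15–14:55.
Farrukh ∩ Ximena ∩ Beatriz: 11:35–11:45, 14:15–14:30.
Farrukh ∩ Ximena ∩ Beatriz ∩ Nikolai: 14:15–14:20.
Single common window of 5 minutes.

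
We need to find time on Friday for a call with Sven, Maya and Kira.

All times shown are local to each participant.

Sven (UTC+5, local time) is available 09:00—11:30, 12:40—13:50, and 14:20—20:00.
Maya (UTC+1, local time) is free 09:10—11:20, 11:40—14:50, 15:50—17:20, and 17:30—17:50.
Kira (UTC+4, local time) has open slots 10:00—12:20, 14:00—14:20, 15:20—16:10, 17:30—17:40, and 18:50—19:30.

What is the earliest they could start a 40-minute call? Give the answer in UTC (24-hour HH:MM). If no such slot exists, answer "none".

Sven → UTC: 04:00–06:30, 07:40–08:50, 09:20–15:00.
Maya → UTC: 08:10–10:20, 10:40–13:50, 14:50–16:20, 16:30–16:50.
Kira → UTC: 06:00–08:20, 10:00–10:20, 11:20–12:10, 13:30–13:40, 14:50–15:30.
Sven ∩ Maya: 08:10–08:50, 09:20–10:20, 10:40–13:50, 14:50–15:00.
Sven ∩ Maya ∩ Kira: 08:10–08:20, 10:00–10:20, 11:20–12:10, 13:30–13:40, 14:50–15:00.
Windows ≥ 40 min: 11:20–12:10.
Earliest such window starts at 11:20.

11:20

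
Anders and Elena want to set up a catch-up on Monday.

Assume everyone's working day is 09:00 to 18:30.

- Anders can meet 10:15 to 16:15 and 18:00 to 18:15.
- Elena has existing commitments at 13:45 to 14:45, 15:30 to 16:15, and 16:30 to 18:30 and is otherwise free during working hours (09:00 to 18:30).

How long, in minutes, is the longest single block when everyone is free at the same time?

Elena free within 09:00–18:30: 09:00–13:45, 14:45–15:30, 16:15–16:30.
Anders ∩ Elena: 10:15–13:45, 14:45–15:30.
Common window lengths: 210, 45 min; longest is 210.

210 minutes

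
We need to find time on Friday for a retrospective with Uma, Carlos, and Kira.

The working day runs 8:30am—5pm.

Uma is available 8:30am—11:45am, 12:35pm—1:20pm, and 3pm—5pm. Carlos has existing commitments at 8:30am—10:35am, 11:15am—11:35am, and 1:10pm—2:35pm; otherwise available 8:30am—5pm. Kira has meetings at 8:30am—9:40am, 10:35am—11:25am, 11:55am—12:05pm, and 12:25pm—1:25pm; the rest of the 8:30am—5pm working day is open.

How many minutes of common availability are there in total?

130 minutes

Carlos free within 08:30–17:00: 10:35–11:15, 11:35–13:10, 14:35–17:00.
Kira free within 08:30–17:00: 09:40–10:35, 11:25–11:55, 12:05–12:25, 13:25–17:00.
Uma ∩ Carlos: 10:35–11:15, 11:35–11:45, 12:35–13:10, 15:00–17:00.
Uma ∩ Carlos ∩ Kira: 11:35–11:45, 15:00–17:00.
Total common minutes: 10 + 120 = 130.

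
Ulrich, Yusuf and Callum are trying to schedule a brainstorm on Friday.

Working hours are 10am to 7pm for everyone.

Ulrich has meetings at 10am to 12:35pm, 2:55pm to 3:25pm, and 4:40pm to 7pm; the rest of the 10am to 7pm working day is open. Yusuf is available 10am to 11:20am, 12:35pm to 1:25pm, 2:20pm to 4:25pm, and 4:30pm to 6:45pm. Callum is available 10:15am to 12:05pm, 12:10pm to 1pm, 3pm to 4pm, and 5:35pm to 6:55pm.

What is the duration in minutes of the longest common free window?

Ulrich free within 10:00–19:00: 12:35–14:55, 15:25–16:40.
Ulrich ∩ Yusuf: 12:35–13:25, 14:20–14:55, 15:25–16:25, 16:30–16:40.
Ulrich ∩ Yusuf ∩ Callum: 12:35–13:00, 15:25–16:00.
Common window lengths: 25, 35 min; longest is 35.

35 minutes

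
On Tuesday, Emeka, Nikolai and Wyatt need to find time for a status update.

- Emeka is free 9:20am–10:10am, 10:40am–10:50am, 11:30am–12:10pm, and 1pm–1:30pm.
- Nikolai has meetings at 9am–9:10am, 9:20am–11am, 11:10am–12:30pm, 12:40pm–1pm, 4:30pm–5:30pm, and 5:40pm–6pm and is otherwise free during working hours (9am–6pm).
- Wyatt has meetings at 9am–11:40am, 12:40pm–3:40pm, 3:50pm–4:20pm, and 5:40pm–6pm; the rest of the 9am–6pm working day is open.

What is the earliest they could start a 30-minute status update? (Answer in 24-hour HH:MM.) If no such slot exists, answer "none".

Nikolai free within 09:00–18:00: 09:10–09:20, 11:00–11:10, 12:30–12:40, 13:00–16:30, 17:30–17:40.
Wyatt free within 09:00–18:00: 11:40–12:40, 15:40–15:50, 16:20–17:40.
Emeka ∩ Nikolai: 13:00–13:30.
Emeka ∩ Nikolai ∩ Wyatt: (none).
Windows ≥ 30 min: (none).

none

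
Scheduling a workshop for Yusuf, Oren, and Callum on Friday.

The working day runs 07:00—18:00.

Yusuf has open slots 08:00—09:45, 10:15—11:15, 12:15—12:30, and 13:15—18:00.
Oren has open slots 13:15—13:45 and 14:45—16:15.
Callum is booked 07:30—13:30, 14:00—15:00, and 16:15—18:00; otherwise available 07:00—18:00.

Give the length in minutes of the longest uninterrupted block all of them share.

Callum free within 07:00–18:00: 07:00–07:30, 13:30–14:00, 15:00–16:15.
Yusuf ∩ Oren: 13:15–13:45, 14:45–16:15.
Yusuf ∩ Oren ∩ Callum: 13:30–13:45, 15:00–16:15.
Common window lengths: 15, 75 min; longest is 75.

75 minutes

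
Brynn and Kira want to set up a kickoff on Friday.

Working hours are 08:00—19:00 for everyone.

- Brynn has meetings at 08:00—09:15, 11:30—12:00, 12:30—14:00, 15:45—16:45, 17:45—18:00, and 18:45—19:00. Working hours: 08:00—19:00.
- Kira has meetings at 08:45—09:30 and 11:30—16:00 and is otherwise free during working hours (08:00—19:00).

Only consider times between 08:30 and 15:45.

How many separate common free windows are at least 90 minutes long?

1

Brynn free within 08:00–19:00: 09:15–11:30, 12:00–12:30, 14:00–15:45, 16:45–17:45, 18:00–18:45.
Kira free within 08:00–19:00: 08:00–08:45, 09:30–11:30, 16:00–19:00.
Brynn ∩ Kira: 09:30–11:30, 16:45–17:45, 18:00–18:45.
Restricted to 08:30–15:45: 09:30–11:30.
Windows ≥ 90 min: 09:30–11:30.
That's 1 window.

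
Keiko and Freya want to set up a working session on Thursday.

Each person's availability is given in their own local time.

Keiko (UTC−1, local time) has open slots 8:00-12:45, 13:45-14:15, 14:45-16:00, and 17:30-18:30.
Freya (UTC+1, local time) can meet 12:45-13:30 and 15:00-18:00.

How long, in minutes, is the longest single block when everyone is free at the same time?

75 minutes

Keiko → UTC: 09:00–13:45, 14:45–15:15, 15:45–17:00, 18:30–19:30.
Freya → UTC: 11:45–12:30, 14:00–17:00.
Keiko ∩ Freya: 11:45–12:30, 14:45–15:15, 15:45–17:00.
Common window lengths: 45, 30, 75 min; longest is 75.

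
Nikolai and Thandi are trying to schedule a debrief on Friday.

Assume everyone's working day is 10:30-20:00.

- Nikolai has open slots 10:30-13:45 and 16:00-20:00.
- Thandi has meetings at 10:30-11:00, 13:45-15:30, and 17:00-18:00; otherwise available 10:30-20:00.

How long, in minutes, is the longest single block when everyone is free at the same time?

Thandi free within 10:30–20:00: 11:00–13:45, 15:30–17:00, 18:00–20:00.
Nikolai ∩ Thandi: 11:00–13:45, 16:00–17:00, 18:00–20:00.
Common window lengths: 165, 60, 120 min; longest is 165.

165 minutes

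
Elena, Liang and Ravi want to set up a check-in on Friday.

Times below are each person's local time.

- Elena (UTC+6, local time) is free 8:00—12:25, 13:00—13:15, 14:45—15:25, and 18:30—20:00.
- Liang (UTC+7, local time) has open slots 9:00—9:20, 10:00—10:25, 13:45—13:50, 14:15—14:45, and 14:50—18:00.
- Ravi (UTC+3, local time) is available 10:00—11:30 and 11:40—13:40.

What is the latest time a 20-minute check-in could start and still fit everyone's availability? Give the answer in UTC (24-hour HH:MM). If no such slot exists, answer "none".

Elena → UTC: 02:00–06:25, 07:00–07:15, 08:45–09:25, 12:30–14:00.
Liang → UTC: 02:00–02:20, 03:00–03:25, 06:45–06:50, 07:15–07:45, 07:50–11:00.
Ravi → UTC: 07:00–08:30, 08:40–10:40.
Elena ∩ Liang: 02:00–02:20, 03:00–03:25, 08:45–09:25.
Elena ∩ Liang ∩ Ravi: 08:45–09:25.
Windows ≥ 20 min: 08:45–09:25.
Latest start in the last window 08:45–09:25 is 09:25 − 20 min = 09:05.

09:05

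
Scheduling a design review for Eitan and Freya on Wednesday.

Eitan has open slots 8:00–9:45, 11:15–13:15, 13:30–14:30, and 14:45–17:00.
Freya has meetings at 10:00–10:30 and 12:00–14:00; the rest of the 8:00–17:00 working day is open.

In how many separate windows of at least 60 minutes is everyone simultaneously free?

Freya free within 08:00–17:00: 08:00–10:00, 10:30–12:00, 14:00–17:00.
Eitan ∩ Freya: 08:00–09:45, 11:15–12:00, 14:00–14:30, 14:45–17:00.
Windows ≥ 60 min: 08:00–09:45, 14:45–17:00.
That's 2 windows.

2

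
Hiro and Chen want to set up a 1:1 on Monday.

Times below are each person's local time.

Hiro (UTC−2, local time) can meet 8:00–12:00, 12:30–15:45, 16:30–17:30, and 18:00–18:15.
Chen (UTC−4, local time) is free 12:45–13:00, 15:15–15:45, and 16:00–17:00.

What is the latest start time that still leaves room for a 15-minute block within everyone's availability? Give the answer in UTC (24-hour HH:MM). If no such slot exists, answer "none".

20:00

Hiro → UTC: 10:00–14:00, 14:30–17:45, 18:30–19:30, 20:00–20:15.
Chen → UTC: 16:45–17:00, 19:15–19:45, 20:00–21:00.
Hiro ∩ Chen: 16:45–17:00, 19:15–19:30, 20:00–20:15.
Windows ≥ 15 min: 16:45–17:00, 19:15–19:30, 20:00–20:15.
Latest start in the last window 20:00–20:15 is 20:15 − 15 min = 20:00.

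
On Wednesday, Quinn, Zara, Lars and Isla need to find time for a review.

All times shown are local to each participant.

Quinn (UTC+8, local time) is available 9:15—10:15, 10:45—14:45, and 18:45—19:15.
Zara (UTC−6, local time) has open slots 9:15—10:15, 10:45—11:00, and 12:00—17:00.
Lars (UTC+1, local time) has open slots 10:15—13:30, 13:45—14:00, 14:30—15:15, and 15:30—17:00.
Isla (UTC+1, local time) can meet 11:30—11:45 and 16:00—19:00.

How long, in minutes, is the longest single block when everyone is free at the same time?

Quinn → UTC: 01:15–02:15, 02:45–06:45, 10:45–11:15.
Zara → UTC: 15:15–16:15, 16:45–17:00, 18:00–23:00.
Lars → UTC: 09:15–12:30, 12:45–13:00, 13:30–14:15, 14:30–16:00.
Isla → UTC: 10:30–10:45, 15:00–18:00.
Quinn ∩ Zara: (none).
Quinn ∩ Zara ∩ Lars: (none).
Quinn ∩ Zara ∩ Lars ∩ Isla: (none).
No common window.

0 minutes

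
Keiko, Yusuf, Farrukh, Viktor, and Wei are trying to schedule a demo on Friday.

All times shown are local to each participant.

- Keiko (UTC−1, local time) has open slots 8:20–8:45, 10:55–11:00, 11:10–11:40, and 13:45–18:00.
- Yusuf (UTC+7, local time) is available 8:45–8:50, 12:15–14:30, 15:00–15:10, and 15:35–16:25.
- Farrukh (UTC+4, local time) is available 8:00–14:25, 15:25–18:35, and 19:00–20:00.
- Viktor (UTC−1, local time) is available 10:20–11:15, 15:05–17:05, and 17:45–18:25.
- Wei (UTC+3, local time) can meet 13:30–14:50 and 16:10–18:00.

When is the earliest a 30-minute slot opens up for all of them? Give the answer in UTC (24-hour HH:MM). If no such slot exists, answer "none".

none

Keiko → UTC: 09:20–09:45, 11:55–12:00, 12:10–12:40, 14:45–19:00.
Yusuf → UTC: 01:45–01:50, 05:15–07:30, 08:00–08:10, 08:35–09:25.
Farrukh → UTC: 04:00–10:25, 11:25–14:35, 15:00–16:00.
Viktor → UTC: 11:20–12:15, 16:05–18:05, 18:45–19:25.
Wei → UTC: 10:30–11:50, 13:10–15:00.
Keiko ∩ Yusuf: 09:20–09:25.
Keiko ∩ Yusuf ∩ Farrukh: 09:20–09:25.
Keiko ∩ Yusuf ∩ Farrukh ∩ Viktor: (none).
Keiko ∩ Yusuf ∩ Farrukh ∩ Viktor ∩ Wei: (none).
Windows ≥ 30 min: (none).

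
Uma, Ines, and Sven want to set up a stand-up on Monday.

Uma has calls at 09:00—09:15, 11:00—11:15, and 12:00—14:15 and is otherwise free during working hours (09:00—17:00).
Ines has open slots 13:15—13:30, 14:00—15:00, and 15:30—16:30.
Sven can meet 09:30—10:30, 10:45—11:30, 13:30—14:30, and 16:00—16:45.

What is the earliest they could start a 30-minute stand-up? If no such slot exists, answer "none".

Uma free within 09:00–17:00: 09:15–11:00, 11:15–12:00, 14:15–17:00.
Uma ∩ Ines: 14:15–15:00, 15:30–16:30.
Uma ∩ Ines ∩ Sven: 14:15–14:30, 16:00–16:30.
Windows ≥ 30 min: 16:00–16:30.
Earliest such window starts at 16:00.

16:00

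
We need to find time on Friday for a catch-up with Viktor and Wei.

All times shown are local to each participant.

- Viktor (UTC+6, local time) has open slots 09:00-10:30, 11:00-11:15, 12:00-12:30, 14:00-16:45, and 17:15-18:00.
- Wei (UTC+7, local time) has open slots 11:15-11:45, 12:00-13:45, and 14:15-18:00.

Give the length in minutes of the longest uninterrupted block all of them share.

Viktor → UTC: 03:00–04:30, 05:00–05:15, 06:00–06:30, 08:00–10:45, 11:15–12:00.
Wei → UTC: 04:15–04:45, 05:00–06:45, 07:15–11:00.
Viktor ∩ Wei: 04:15–04:30, 05:00–05:15, 06:00–06:30, 08:00–10:45.
Common window lengths: 15, 15, 30, 165 min; longest is 165.

165 minutes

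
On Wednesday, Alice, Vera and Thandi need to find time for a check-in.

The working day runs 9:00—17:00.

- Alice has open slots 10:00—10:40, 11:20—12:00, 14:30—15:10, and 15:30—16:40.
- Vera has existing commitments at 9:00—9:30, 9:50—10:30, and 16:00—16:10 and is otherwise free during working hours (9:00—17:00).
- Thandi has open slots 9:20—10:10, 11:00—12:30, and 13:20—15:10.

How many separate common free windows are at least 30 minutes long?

Vera free within 09:00–17:00: 09:30–09:50, 10:30–16:00, 16:10–17:00.
Alice ∩ Vera: 10:30–10:40, 11:20–12:00, 14:30–15:10, 15:30–16:00, 16:10–16:40.
Alice ∩ Vera ∩ Thandi: 11:20–12:00, 14:30–15:10.
Windows ≥ 30 min: 11:20–12:00, 14:30–15:10.
That's 2 windows.

2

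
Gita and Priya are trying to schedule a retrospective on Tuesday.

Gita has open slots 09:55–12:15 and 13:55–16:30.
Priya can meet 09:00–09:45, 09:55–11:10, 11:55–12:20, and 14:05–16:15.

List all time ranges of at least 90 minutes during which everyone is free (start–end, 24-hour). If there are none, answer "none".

14:05–16:15

Gita ∩ Priya: 09:55–11:10, 11:55–12:15, 14:05–16:15.
Windows ≥ 90 min: 14:05–16:15.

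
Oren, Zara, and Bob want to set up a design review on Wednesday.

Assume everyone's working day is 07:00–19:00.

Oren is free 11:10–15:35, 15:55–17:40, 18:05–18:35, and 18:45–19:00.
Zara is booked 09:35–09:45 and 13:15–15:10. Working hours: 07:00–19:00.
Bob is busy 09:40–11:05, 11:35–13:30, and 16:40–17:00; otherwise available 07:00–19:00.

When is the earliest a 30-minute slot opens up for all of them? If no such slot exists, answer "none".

15:55

Zara free within 07:00–19:00: 07:00–09:35, 09:45–13:15, 15:10–19:00.
Bob free within 07:00–19:00: 07:00–09:40, 11:05–11:35, 13:30–16:40, 17:00–19:00.
Oren ∩ Zara: 11:10–13:15, 15:10–15:35, 15:55–17:40, 18:05–18:35, 18:45–19:00.
Oren ∩ Zara ∩ Bob: 11:10–11:35, 15:10–15:35, 15:55–16:40, 17:00–17:40, 18:05–18:35, 18:45–19:00.
Windows ≥ 30 min: 15:55–16:40, 17:00–17:40, 18:05–18:35.
Earliest such window starts at 15:55.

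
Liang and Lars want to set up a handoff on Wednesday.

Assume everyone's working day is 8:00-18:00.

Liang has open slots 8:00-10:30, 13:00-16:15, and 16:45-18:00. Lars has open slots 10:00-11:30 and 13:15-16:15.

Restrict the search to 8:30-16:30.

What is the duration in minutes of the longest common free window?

180 minutes

Liang ∩ Lars: 10:00–10:30, 13:15–16:15.
Restricted to 08:30–16:30: 10:00–10:30, 13:15–16:15.
Common window lengths: 30, 180 min; longest is 180.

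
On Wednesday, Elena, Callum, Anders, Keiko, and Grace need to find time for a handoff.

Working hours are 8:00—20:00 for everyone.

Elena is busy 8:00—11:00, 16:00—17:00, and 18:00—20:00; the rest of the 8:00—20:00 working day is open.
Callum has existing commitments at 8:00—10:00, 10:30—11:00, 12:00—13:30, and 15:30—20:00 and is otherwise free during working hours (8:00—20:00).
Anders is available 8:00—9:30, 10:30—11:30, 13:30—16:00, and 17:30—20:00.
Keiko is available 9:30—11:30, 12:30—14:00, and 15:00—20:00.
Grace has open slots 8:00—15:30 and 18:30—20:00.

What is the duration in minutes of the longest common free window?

Elena free within 08:00–20:00: 11:00–16:00, 17:00–18:00.
Callum free within 08:00–20:00: 10:00–10:30, 11:00–12:00, 13:30–15:30.
Elena ∩ Callum: 11:00–12:00, 13:30–15:30.
Elena ∩ Callum ∩ Anders: 11:00–11:30, 13:30–15:30.
Elena ∩ Callum ∩ Anders ∩ Keiko: 11:00–11:30, 13:30–14:00, 15:00–15:30.
Elena ∩ Callum ∩ Anders ∩ Keiko ∩ Grace: 11:00–11:30, 13:30–14:00, 15:00–15:30.
Common window lengths: 30, 30, 30 min; longest is 30.

30 minutes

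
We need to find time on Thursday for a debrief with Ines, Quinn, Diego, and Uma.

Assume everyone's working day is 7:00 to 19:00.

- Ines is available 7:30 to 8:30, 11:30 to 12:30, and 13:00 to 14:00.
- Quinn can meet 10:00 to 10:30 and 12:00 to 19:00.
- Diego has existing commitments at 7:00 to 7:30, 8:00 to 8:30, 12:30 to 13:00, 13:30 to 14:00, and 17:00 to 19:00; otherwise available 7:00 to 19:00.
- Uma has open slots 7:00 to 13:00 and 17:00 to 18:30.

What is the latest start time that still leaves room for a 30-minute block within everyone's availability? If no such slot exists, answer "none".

Diego free within 07:00–19:00: 07:30–08:00, 08:30–12:30, 13:00–13:30, 14:00–17:00.
Ines ∩ Quinn: 12:00–12:30, 13:00–14:00.
Ines ∩ Quinn ∩ Diego: 12:00–12:30, 13:00–13:30.
Ines ∩ Quinn ∩ Diego ∩ Uma: 12:00–12:30.
Windows ≥ 30 min: 12:00–12:30.
Latest start in the last window 12:00–12:30 is 12:30 − 30 min = 12:00.

12:00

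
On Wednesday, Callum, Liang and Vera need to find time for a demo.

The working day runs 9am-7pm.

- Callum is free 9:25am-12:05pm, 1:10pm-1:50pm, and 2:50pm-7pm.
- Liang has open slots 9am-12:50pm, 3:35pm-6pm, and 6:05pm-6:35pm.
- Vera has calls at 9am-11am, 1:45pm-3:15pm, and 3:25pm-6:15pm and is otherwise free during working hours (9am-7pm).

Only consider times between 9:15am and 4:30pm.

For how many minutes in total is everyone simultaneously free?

65 minutes

Vera free within 09:00–19:00: 11:00–13:45, 15:15–15:25, 18:15–19:00.
Callum ∩ Liang: 09:25–12:05, 15:35–18:00, 18:05–18:35.
Callum ∩ Liang ∩ Vera: 11:00–12:05, 18:15–18:35.
Restricted to 09:15–16:30: 11:00–12:05.
Total common minutes: 65.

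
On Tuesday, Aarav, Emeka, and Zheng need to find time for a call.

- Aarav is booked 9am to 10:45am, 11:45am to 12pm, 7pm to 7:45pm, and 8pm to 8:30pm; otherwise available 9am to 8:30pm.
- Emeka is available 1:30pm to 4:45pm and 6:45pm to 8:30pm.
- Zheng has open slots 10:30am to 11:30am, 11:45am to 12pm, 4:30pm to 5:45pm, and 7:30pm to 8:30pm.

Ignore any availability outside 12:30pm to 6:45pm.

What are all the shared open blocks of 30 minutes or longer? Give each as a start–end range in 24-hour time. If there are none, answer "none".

none

Aarav free within 09:00–20:30: 10:45–11:45, 12:00–19:00, 19:45–20:00.
Aarav ∩ Emeka: 13:30–16:45, 18:45–19:00, 19:45–20:00.
Aarav ∩ Emeka ∩ Zheng: 16:30–16:45, 19:45–20:00.
Restricted to 12:30–18:45: 16:30–16:45.
Windows ≥ 30 min: (none).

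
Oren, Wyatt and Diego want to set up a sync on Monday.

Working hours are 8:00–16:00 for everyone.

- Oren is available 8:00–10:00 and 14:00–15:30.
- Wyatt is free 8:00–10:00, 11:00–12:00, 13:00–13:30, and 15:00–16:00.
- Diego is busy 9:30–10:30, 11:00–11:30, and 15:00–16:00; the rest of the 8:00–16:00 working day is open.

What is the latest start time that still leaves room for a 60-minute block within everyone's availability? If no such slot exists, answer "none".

Diego free within 08:00–16:00: 08:00–09:30, 10:30–11:00, 11:30–15:00.
Oren ∩ Wyatt: 08:00–10:00, 15:00–15:30.
Oren ∩ Wyatt ∩ Diego: 08:00–09:30.
Windows ≥ 60 min: 08:00–09:30.
Latest start in the last window 08:00–09:30 is 09:30 − 60 min = 08:30.

08:30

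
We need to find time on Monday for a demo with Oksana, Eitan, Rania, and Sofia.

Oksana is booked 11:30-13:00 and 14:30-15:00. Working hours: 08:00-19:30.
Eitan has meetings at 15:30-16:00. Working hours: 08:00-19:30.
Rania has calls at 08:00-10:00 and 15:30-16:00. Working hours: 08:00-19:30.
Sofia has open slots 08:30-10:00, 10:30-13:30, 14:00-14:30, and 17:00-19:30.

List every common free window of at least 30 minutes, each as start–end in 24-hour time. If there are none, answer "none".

10:30–11:30, 13:00–13:30, 14:00–14:30, 17:00–19:30

Oksana free within 08:00–19:30: 08:00–11:30, 13:00–14:30, 15:00–19:30.
Eitan free within 08:00–19:30: 08:00–15:30, 16:00–19:30.
Rania free within 08:00–19:30: 10:00–15:30, 16:00–19:30.
Oksana ∩ Eitan: 08:00–11:30, 13:00–14:30, 15:00–15:30, 16:00–19:30.
Oksana ∩ Eitan ∩ Rania: 10:00–11:30, 13:00–14:30, 15:00–15:30, 16:00–19:30.
Oksana ∩ Eitan ∩ Rania ∩ Sofia: 10:30–11:30, 13:00–13:30, 14:00–14:30, 17:00–19:30.
Windows ≥ 30 min: 10:30–11:30, 13:00–13:30, 14:00–14:30, 17:00–19:30.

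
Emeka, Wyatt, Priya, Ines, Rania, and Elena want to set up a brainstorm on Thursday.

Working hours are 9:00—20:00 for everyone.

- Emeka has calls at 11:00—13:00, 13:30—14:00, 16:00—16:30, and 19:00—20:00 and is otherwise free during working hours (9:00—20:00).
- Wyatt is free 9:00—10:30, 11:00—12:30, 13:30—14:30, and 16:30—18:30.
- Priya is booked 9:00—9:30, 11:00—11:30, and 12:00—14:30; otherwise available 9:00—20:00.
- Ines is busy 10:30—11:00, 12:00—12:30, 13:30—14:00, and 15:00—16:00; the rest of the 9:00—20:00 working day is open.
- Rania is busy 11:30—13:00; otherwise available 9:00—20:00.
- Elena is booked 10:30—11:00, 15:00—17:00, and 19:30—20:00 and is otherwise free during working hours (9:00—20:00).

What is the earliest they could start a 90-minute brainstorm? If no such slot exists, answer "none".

17:00

Emeka free within 09:00–20:00: 09:00–11:00, 13:00–13:30, 14:00–16:00, 16:30–19:00.
Priya free within 09:00–20:00: 09:30–11:00, 11:30–12:00, 14:30–20:00.
Ines free within 09:00–20:00: 09:00–10:30, 11:00–12:00, 12:30–13:30, 14:00–15:00, 16:00–20:00.
Rania free within 09:00–20:00: 09:00–11:30, 13:00–20:00.
Elena free within 09:00–20:00: 09:00–10:30, 11:00–15:00, 17:00–19:30.
Emeka ∩ Wyatt: 09:00–10:30, 14:00–14:30, 16:30–18:30.
Emeka ∩ Wyatt ∩ Priya: 09:30–10:30, 16:30–18:30.
Emeka ∩ Wyatt ∩ Priya ∩ Ines: 09:30–10:30, 16:30–18:30.
Emeka ∩ Wyatt ∩ Priya ∩ Ines ∩ Rania: 09:30–10:30, 16:30–18:30.
Emeka ∩ Wyatt ∩ Priya ∩ Ines ∩ Rania ∩ Elena: 09:30–10:30, 17:00–18:30.
Windows ≥ 90 min: 17:00–18:30.
Earliest such window starts at 17:00.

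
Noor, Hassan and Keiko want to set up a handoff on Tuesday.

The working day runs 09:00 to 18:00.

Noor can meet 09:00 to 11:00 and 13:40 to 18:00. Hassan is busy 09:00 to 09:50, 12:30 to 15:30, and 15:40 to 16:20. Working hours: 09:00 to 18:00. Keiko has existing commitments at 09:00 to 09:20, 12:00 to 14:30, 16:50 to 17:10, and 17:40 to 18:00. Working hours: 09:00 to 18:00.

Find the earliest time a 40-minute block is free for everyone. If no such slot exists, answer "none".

09:50

Hassan free within 09:00–18:00: 09:50–12:30, 15:30–15:40, 16:20–18:00.
Keiko free within 09:00–18:00: 09:20–12:00, 14:30–16:50, 17:10–17:40.
Noor ∩ Hassan: 09:50–11:00, 15:30–15:40, 16:20–18:00.
Noor ∩ Hassan ∩ Keiko: 09:50–11:00, 15:30–15:40, 16:20–16:50, 17:10–17:40.
Windows ≥ 40 min: 09:50–11:00.
Earliest such window starts at 09:50.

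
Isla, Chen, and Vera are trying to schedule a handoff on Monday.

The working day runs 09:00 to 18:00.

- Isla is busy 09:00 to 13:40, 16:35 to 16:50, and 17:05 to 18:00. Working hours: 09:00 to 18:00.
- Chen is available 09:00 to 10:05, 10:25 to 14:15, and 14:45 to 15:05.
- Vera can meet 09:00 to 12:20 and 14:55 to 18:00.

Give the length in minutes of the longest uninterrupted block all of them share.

Isla free within 09:00–18:00: 13:40–16:35, 16:50–17:05.
Isla ∩ Chen: 13:40–14:15, 14:45–15:05.
Isla ∩ Chen ∩ Vera: 14:55–15:05.
Single common window of 10 minutes.

10 minutes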